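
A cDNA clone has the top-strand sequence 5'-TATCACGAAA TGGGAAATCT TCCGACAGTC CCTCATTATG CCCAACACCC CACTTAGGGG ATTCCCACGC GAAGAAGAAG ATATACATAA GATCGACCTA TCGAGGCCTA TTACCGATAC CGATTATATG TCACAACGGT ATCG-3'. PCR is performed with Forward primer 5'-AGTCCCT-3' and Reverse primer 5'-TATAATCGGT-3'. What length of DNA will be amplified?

Forward primer AGTCCCT is found on the top strand at positions 27–33.
The reverse primer's reverse complement is ACCGATTATA, which matches the template at positions 119–128.
Product length = (reverse-primer end) − (forward-primer start) + 1 = 128 − 27 + 1 = 102 bp.

102 bp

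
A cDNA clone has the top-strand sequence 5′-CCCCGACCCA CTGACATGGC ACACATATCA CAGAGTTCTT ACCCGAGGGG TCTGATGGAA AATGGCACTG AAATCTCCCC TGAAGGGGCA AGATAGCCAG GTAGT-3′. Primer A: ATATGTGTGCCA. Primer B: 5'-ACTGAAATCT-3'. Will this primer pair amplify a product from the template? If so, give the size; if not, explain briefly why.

Primer A (ATATGTGTGCCA) has reverse complement TGGCACACATAT, which matches the top strand at positions 17–28; primer A anneals to the top strand there with its 3' end pointing upstream toward position 17.
Primer B (ACTGAAATCT) matches the top strand directly at positions 67–76; it anneals to the bottom strand with its 3' end pointing downstream toward position 76.
The 3' ends diverge (primer A extends toward position 1, primer B toward position 105), so the primers never converge on a shared product.

No product — the primers' 3' ends point away from each other.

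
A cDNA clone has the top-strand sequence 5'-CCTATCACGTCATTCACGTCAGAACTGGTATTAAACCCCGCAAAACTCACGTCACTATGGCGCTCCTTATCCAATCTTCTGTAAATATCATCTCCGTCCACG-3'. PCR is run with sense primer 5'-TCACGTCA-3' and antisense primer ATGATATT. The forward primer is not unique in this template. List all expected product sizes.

87 bp, 78 bp, 45 bp

The forward primer TCACGTCA matches the top strand at positions 5–12, 14–21, 47–54.
The reverse primer's reverse complement is AATATCAT, matching at positions 84–91.
Each forward site pairs with the reverse site to give a product ending at position 91: sizes 87, 78, 45 bp.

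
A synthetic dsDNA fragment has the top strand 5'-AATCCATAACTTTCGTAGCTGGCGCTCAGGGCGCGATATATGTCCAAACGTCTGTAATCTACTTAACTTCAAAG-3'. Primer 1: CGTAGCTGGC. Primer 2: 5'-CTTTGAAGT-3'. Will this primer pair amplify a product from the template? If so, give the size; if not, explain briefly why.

Primer 1 (CGTAGCTGGC) matches the top strand at positions 14–23; it acts as a forward primer.
Primer 2's reverse complement is ACTTCAAAG, matching the top strand at positions 66–74; it acts as a reverse primer.
The 3' ends face each other across positions 14–74, giving a 61 bp product.

Yes — a 61 bp product.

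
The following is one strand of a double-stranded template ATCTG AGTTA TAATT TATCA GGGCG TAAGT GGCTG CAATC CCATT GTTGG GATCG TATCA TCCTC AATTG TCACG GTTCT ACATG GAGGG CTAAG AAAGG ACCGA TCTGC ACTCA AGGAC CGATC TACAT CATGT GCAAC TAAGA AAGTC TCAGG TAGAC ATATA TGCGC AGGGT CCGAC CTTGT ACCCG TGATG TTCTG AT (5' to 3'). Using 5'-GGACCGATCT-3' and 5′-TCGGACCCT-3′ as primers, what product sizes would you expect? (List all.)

The forward primer GGACCGATCT matches the top strand at positions 99–108, 117–126.
The reverse primer's reverse complement is AGGGTCCGA, matching at positions 171–179.
Each forward site pairs with the reverse site to give a product ending at position 179: sizes 81, 63 bp.

81 bp, 63 bp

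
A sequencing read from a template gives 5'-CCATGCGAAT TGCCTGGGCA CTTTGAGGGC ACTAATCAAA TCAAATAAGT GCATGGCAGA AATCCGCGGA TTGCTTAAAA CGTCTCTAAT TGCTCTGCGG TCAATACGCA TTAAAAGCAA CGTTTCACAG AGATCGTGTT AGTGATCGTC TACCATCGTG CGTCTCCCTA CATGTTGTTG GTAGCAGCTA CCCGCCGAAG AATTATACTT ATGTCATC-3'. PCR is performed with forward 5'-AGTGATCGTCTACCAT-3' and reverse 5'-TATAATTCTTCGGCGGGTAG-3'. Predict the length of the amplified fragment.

67 bp

Scanning the template, AGTGATCGTCTACCAT occurs at positions 141–156; this primer anneals to the bottom strand there with its 3' end pointing downstream.
Reverse complement of the reverse primer: CTACCCGCCGAAGAATTATA. This occurs on the top strand at positions 188–207.
The product runs from position 141 to position 207, so its length is 207 − 141 + 1 = 67 bp.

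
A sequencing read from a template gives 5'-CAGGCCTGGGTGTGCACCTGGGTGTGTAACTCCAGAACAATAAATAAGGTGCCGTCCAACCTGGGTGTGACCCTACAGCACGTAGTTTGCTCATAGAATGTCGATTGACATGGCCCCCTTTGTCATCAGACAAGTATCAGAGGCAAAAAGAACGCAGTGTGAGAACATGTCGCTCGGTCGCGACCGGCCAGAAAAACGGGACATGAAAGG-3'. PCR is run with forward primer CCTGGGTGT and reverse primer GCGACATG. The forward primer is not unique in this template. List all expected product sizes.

169 bp, 157 bp, 114 bp

The forward primer CCTGGGTGT matches the top strand at positions 5–13, 17–25, 60–68.
The reverse primer's reverse complement is CATGTCGC, matching at positions 166–173.
Each forward site pairs with the reverse site to give a product ending at position 173: sizes 169, 157, 114 bp.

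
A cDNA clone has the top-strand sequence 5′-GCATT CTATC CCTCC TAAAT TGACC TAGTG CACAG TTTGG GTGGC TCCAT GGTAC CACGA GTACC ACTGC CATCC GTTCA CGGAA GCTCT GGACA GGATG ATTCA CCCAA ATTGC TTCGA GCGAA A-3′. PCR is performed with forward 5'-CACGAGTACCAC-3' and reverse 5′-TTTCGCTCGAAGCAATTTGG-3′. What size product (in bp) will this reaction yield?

71 bp

Scanning the template, CACGAGTACCAC occurs at positions 56–67; this primer anneals to the bottom strand there with its 3' end pointing downstream.
Taking the reverse complement of TTTCGCTCGAAGCAATTTGG gives CCAAATTGCTTCGAGCGAAA, found at positions 107–126 on the template; the primer anneals here to the top strand with its 3' end pointing upstream.
Amplicon spans positions 56–126: 71 bp.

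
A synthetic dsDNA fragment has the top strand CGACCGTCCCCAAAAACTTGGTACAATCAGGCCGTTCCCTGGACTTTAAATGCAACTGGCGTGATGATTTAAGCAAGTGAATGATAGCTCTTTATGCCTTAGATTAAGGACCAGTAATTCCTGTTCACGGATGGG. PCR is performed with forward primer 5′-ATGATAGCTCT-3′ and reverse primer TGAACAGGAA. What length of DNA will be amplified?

47 bp

Forward primer ATGATAGCTCT is found on the top strand at positions 81–91.
Taking the reverse complement of TGAACAGGAA gives TTCCTGTTCA, found at positions 118–127 on the template; the primer anneals here to the top strand with its 3' end pointing upstream.
The product runs from position 81 to position 127, so its length is 127 − 81 + 1 = 47 bp.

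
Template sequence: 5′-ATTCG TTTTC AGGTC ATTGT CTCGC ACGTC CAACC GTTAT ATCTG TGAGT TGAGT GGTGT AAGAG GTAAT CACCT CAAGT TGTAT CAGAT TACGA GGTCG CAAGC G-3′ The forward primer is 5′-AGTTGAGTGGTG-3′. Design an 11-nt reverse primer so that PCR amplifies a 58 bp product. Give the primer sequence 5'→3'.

5'-GCTTGCGACCT-3'

The forward primer binds at positions 48–59, so a 58 bp product ends at position 48 + 58 − 1 = 105.
The reverse primer anneals to the top strand over positions 95–105, i.e. to AGGTCGCAAGC.
Its sequence written 5'→3' is the reverse complement: GCTTGCGACCT.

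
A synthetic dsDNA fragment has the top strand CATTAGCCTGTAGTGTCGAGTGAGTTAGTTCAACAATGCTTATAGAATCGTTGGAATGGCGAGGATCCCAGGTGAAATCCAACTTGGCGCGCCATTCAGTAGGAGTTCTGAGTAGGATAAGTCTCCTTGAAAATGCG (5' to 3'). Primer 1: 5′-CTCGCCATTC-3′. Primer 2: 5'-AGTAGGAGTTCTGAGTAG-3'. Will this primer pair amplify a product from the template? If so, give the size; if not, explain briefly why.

Primer 1 (CTCGCCATTC) has reverse complement GAATGGCGAG, which matches the top strand at positions 54–63; primer 1 anneals to the top strand there with its 3' end pointing upstream toward position 54.
Primer 2 (AGTAGGAGTTCTGAGTAG) matches the top strand directly at positions 98–115; it anneals to the bottom strand with its 3' end pointing downstream toward position 115.
The 3' ends diverge (primer 1 extends toward position 1, primer 2 toward position 137), so the primers never converge on a shared product.

No product — the primers' 3' ends point away from each other.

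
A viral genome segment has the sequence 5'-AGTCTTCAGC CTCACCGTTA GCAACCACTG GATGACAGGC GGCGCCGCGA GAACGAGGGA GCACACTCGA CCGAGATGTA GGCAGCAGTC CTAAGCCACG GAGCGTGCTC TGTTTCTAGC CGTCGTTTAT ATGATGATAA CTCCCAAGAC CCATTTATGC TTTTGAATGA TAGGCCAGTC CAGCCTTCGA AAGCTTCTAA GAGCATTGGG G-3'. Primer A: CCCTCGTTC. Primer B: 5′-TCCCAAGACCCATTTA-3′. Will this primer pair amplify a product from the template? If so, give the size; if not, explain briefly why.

Primer A (CCCTCGTTC) has reverse complement GAACGAGGG, which matches the top strand at positions 51–59; primer A anneals to the top strand there with its 3' end pointing upstream toward position 51.
Primer B (TCCCAAGACCCATTTA) matches the top strand directly at positions 142–157; it anneals to the bottom strand with its 3' end pointing downstream toward position 157.
The 3' ends diverge (primer A extends toward position 1, primer B toward position 211), so the primers never converge on a shared product.

No product — the primers' 3' ends point away from each other.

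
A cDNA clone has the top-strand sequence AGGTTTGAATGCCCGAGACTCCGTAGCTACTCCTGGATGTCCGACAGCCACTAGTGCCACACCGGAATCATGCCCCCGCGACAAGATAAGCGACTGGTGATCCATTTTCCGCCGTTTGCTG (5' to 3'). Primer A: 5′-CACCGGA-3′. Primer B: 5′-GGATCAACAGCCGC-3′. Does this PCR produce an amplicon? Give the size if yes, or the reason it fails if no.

No product — primer B has no binding site in the template.

Primer B (GGATCAACAGCCGC) does not match the top strand, and its reverse complement GCGGCTGTTGATCC does not match either.
With no annealing site for primer B, no amplification occurs.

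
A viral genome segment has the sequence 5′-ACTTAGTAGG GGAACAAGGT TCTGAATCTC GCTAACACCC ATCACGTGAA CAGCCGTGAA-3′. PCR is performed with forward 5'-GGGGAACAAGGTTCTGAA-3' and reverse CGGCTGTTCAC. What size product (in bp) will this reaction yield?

48 bp

Scanning the template, GGGGAACAAGGTTCTGAA occurs at positions 9–26; this primer anneals to the bottom strand there with its 3' end pointing downstream.
Taking the reverse complement of CGGCTGTTCAC gives GTGAACAGCCG, found at positions 46–56 on the template; the primer anneals here to the top strand with its 3' end pointing upstream.
Product length = (reverse-primer end) − (forward-primer start) + 1 = 56 − 9 + 1 = 48 bp.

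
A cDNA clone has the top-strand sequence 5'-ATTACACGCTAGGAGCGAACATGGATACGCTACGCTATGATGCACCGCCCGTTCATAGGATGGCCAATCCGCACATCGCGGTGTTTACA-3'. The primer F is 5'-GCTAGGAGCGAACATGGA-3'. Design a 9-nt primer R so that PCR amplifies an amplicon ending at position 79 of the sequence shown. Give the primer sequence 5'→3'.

5'-GCGATGTGC-3'

The forward primer binds at positions 8–25; the product's 3' end on the top strand is position 79.
The reverse primer anneals to the top strand over positions 71–79, i.e. to GCACATCGC.
Its sequence written 5'→3' is the reverse complement: GCGATGTGC.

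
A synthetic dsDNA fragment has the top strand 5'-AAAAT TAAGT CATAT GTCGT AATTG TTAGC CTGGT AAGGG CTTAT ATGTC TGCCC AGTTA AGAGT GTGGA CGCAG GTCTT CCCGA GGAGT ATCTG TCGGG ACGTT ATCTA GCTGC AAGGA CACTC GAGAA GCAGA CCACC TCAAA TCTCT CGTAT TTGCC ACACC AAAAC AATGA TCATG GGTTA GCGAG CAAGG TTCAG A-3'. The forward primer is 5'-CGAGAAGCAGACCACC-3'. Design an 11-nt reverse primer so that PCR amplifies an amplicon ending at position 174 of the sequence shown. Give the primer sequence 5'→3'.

5'-CATTGTTTTGG-3'

The forward primer binds at positions 125–140; the product's 3' end on the top strand is position 174.
The reverse primer anneals to the top strand over positions 164–174, i.e. to CCAAAACAATG.
Its sequence written 5'→3' is the reverse complement: CATTGTTTTGG.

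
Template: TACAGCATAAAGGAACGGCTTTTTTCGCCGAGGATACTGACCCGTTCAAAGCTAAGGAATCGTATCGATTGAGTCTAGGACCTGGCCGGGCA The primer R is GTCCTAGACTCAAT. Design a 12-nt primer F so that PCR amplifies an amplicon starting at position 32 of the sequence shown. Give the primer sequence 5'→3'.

The reverse primer's reverse complement ATTGAGTCTAGGAC matches the template at positions 68–81; the product starts at position 32.
The forward primer is identical to the top strand over positions 32–43: GGATACTGACCC.

5'-GGATACTGACCC-3'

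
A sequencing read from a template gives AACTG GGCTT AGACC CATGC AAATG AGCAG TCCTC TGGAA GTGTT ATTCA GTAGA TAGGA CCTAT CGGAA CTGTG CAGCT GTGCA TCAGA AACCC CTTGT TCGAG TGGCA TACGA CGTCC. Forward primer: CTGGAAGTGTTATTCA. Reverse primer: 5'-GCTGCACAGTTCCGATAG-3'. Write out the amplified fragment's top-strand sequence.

5'-CTGGAAGTGTTATTCAGTAGATAGGACCTATCGGAACTGTGCAGC-3'

Forward primer CTGGAAGTGTTATTCA is found on the top strand at positions 35–50.
Taking the reverse complement of GCTGCACAGTTCCGATAG gives CTATCGGAACTGTGCAGC, found at positions 62–79 on the template; the primer anneals here to the top strand with its 3' end pointing upstream.
The product is the template from position 35 through 79 (45 bp).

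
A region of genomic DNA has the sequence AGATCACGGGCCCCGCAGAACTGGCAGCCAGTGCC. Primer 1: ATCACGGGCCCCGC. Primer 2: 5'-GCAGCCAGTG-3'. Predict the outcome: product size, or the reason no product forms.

No product — both primers anneal to the same strand and extend in the same direction.

Primer 1 (ATCACGGGCCCCGC) matches the top strand at positions 3–16 (3' end points downstream).
Primer 2 (GCAGCCAGTG) also matches the top strand directly, at positions 24–33 — its reverse complement CACTGGCTGC is not present.
Both primers anneal to the bottom strand with 3' ends pointing the same way, so neither can prime synthesis back toward the other.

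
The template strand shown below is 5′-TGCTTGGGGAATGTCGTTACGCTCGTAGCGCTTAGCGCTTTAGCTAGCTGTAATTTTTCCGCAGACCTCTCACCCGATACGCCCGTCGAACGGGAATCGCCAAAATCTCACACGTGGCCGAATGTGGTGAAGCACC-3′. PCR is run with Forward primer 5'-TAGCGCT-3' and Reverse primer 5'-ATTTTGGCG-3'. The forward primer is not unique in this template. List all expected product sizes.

81 bp, 74 bp

The forward primer TAGCGCT matches the top strand at positions 26–32, 33–39.
The reverse primer's reverse complement is CGCCAAAAT, matching at positions 98–106.
Each forward site pairs with the reverse site to give a product ending at position 106: sizes 81, 74 bp.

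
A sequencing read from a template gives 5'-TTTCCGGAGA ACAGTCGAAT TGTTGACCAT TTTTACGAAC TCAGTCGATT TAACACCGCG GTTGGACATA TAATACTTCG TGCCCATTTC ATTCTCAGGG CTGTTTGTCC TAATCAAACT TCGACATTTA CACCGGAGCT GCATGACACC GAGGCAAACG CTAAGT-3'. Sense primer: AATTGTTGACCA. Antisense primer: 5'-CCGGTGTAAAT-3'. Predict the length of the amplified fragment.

Scanning the template, AATTGTTGACCA occurs at positions 18–29; this primer anneals to the bottom strand there with its 3' end pointing downstream.
The reverse primer's reverse complement is ATTTACACCGG, which matches the template at positions 126–136.
Product length = (reverse-primer end) − (forward-primer start) + 1 = 136 − 18 + 1 = 119 bp.

119 bp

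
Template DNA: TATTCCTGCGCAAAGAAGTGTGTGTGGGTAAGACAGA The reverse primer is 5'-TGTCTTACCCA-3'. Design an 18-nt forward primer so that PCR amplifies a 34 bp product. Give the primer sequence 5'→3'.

5'-ATTCCTGCGCAAAGAAGT-3'

The reverse primer's reverse complement TGGGTAAGACA matches the template at positions 25–35, so the product ends at position 35.
A 34 bp product then starts at position 35 − 34 + 1 = 2.
The forward primer is identical to the top strand there: ATTCCTGCGCAAAGAAGT.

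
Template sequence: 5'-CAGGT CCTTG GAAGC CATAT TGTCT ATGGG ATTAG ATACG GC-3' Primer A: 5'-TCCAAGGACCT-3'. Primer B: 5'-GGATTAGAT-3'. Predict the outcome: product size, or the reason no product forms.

Primer A (TCCAAGGACCT) has reverse complement AGGTCCTTGGA, which matches the top strand at positions 2–12; primer A anneals to the top strand there with its 3' end pointing upstream toward position 2.
Primer B (GGATTAGAT) matches the top strand directly at positions 29–37; it anneals to the bottom strand with its 3' end pointing downstream toward position 37.
The 3' ends diverge (primer A extends toward position 1, primer B toward position 42), so the primers never converge on a shared product.

No product — the primers' 3' ends point away from each other.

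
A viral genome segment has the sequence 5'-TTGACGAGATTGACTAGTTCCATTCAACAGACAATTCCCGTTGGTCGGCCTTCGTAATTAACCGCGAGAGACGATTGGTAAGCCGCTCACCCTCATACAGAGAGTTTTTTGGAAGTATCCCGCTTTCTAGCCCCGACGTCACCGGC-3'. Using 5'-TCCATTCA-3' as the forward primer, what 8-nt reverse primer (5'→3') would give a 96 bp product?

5'-TTCCAAAA-3'

The forward primer binds at positions 19–26, so a 96 bp product ends at position 19 + 96 − 1 = 114.
The reverse primer anneals to the top strand over positions 107–114, i.e. to TTTTGGAA.
Its sequence written 5'→3' is the reverse complement: TTCCAAAA.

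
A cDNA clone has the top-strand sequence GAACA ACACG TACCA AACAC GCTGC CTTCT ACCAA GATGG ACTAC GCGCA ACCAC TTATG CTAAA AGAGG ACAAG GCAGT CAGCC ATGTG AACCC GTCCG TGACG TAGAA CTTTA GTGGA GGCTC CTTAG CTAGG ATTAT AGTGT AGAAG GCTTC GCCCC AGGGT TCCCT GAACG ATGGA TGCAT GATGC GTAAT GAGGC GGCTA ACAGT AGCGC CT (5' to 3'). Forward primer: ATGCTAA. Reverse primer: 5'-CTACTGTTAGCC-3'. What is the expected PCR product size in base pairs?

Scanning the template, ATGCTAA occurs at positions 58–64; this primer anneals to the bottom strand there with its 3' end pointing downstream.
Reverse complement of the reverse primer: GGCTAACAGTAG. This occurs on the top strand at positions 201–212.
Amplicon spans positions 58–212: 155 bp.

155 bp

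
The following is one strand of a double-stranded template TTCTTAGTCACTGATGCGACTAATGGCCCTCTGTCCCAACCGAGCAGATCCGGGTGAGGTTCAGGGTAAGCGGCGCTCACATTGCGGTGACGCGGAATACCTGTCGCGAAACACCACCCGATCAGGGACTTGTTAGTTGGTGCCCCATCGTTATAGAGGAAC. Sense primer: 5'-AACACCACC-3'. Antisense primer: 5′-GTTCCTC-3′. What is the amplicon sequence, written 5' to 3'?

5'-AACACCACCCGATCAGGGACTTGTTAGTTGGTGCCCCATCGTTATAGAGGAAC-3'

Scanning the template, AACACCACC occurs at positions 110–118; this primer anneals to the bottom strand there with its 3' end pointing downstream.
The reverse primer's reverse complement is GAGGAAC, which matches the template at positions 156–162.
The product is the template from position 110 through 162 (53 bp).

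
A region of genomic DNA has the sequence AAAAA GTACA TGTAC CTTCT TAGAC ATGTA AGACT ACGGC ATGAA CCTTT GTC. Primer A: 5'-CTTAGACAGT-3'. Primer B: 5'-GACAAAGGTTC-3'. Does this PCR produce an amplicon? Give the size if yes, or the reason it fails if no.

Primer A (CTTAGACAGT) does not match the top strand, and its reverse complement ACTGTCTAAG does not match either.
With no annealing site for primer A, no amplification occurs.

No product — primer A has no binding site in the template.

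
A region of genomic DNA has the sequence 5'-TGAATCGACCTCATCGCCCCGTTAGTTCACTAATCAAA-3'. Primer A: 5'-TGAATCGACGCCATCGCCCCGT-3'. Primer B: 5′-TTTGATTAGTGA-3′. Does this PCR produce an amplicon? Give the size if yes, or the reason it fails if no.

No product — primer A has no binding site in the template.

Primer A (TGAATCGACGCCATCGCCCCGT) does not match the top strand, and its reverse complement ACGGGGCGATGGCGTCGATTCA does not match either.
With no annealing site for primer A, no amplification occurs.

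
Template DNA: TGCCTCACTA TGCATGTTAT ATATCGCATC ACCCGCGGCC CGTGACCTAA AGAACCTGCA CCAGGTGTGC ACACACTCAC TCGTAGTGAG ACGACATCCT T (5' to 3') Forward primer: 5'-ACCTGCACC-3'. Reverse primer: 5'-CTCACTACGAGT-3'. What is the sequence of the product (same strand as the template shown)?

5'-ACCTGCACCAGGTGTGCACACACTCACTCGTAGTGAG-3'

The forward primer matches the template at positions 54–62.
Taking the reverse complement of CTCACTACGAGT gives ACTCGTAGTGAG, found at positions 79–90 on the template; the primer anneals here to the top strand with its 3' end pointing upstream.
The product is the template from position 54 through 90 (37 bp).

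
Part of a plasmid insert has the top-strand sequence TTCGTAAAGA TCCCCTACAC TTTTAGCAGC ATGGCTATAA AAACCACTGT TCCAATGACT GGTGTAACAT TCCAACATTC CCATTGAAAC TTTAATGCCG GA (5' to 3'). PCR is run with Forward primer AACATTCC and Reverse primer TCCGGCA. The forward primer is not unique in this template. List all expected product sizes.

The forward primer AACATTCC matches the top strand at positions 66–73, 74–81.
The reverse primer's reverse complement is TGCCGGA, matching at positions 96–102.
Each forward site pairs with the reverse site to give a product ending at position 102: sizes 37, 29 bp.

37 bp, 29 bp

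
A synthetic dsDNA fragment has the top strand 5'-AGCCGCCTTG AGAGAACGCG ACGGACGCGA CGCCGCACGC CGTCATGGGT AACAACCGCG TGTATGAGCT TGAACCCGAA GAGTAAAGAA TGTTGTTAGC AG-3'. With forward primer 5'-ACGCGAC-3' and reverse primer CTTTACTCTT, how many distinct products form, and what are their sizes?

Two products: 73 bp, 64 bp

The forward primer ACGCGAC matches the top strand at positions 16–22, 25–31.
The reverse primer's reverse complement is AAGAGTAAAG, matching at positions 79–88.
Each forward site pairs with the reverse site to give a product ending at position 88: sizes 73, 64 bp.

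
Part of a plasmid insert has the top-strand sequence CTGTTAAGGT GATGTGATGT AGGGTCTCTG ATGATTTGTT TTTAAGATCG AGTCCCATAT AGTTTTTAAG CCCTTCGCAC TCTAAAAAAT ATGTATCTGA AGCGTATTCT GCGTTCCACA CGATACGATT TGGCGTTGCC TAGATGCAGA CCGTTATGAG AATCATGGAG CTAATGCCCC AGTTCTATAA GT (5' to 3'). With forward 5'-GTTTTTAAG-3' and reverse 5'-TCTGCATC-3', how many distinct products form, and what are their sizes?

Two products: 113 bp, 89 bp

The forward primer GTTTTTAAG matches the top strand at positions 38–46, 62–70.
The reverse primer's reverse complement is GATGCAGA, matching at positions 143–150.
Each forward site pairs with the reverse site to give a product ending at position 150: sizes 113, 89 bp.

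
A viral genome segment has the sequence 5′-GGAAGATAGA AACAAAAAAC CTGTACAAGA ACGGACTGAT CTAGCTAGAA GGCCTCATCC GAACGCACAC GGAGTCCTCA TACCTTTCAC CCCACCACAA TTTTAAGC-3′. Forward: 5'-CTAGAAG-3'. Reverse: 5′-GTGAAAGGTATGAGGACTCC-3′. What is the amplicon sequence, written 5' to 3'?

5'-CTAGAAGGCCTCATCCGAACGCACACGGAGTCCTCATACCTTTCAC-3'

Forward primer CTAGAAG is found on the top strand at positions 45–51.
Reverse complement of the reverse primer: GGAGTCCTCATACCTTTCAC. This occurs on the top strand at positions 71–90.
The product is the template from position 45 through 90 (46 bp).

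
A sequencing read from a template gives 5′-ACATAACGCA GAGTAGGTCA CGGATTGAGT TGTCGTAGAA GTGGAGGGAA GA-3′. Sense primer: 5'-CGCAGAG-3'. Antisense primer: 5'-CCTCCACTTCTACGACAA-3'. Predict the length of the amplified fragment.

Scanning the template, CGCAGAG occurs at positions 7–13; this primer anneals to the bottom strand there with its 3' end pointing downstream.
Taking the reverse complement of CCTCCACTTCTACGACAA gives TTGTCGTAGAAGTGGAGG, found at positions 30–47 on the template; the primer anneals here to the top strand with its 3' end pointing upstream.
The product runs from position 7 to position 47, so its length is 47 − 7 + 1 = 41 bp.

41 bp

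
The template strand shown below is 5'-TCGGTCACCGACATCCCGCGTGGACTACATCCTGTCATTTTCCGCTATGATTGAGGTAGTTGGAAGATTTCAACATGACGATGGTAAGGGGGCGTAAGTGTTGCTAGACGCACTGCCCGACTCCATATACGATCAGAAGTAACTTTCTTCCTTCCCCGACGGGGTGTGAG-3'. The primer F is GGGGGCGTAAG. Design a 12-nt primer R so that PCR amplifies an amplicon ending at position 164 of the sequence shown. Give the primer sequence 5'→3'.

5'-CCCCGTCGGGGA-3'

The forward primer binds at positions 88–98; the product's 3' end on the top strand is position 164.
The reverse primer anneals to the top strand over positions 153–164, i.e. to TCCCCGACGGGG.
Its sequence written 5'→3' is the reverse complement: CCCCGTCGGGGA.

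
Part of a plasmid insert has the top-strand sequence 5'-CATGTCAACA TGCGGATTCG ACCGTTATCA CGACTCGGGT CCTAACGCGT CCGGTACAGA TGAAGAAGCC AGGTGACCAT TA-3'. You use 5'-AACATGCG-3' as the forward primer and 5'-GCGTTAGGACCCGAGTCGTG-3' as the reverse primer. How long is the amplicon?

Scanning the template, AACATGCG occurs at positions 7–14; this primer anneals to the bottom strand there with its 3' end pointing downstream.
Taking the reverse complement of GCGTTAGGACCCGAGTCGTG gives CACGACTCGGGTCCTAACGC, found at positions 29–48 on the template; the primer anneals here to the top strand with its 3' end pointing upstream.
Amplicon spans positions 7–48: 42 bp.

42 bp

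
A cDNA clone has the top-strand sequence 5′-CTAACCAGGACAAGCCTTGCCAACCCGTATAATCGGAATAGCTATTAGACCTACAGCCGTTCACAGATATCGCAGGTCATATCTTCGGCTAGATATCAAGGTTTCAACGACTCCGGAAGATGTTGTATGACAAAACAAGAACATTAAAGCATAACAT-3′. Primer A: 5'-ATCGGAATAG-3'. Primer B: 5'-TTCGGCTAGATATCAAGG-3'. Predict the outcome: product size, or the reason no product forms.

Primer A (ATCGGAATAG) matches the top strand at positions 32–41 (3' end points downstream).
Primer B (TTCGGCTAGATATCAAGG) also matches the top strand directly, at positions 84–101 — its reverse complement CCTTGATATCTAGCCGAA is not present.
Both primers anneal to the bottom strand with 3' ends pointing the same way, so neither can prime synthesis back toward the other.

No product — both primers anneal to the same strand and extend in the same direction.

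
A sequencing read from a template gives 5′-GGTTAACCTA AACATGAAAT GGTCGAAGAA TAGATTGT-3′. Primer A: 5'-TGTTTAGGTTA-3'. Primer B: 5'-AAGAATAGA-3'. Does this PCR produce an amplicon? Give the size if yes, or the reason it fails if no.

No product — the primers' 3' ends point away from each other.

Primer A (TGTTTAGGTTA) has reverse complement TAACCTAAACA, which matches the top strand at positions 4–14; primer A anneals to the top strand there with its 3' end pointing upstream toward position 4.
Primer B (AAGAATAGA) matches the top strand directly at positions 26–34; it anneals to the bottom strand with its 3' end pointing downstream toward position 34.
The 3' ends diverge (primer A extends toward position 1, primer B toward position 38), so the primers never converge on a shared product.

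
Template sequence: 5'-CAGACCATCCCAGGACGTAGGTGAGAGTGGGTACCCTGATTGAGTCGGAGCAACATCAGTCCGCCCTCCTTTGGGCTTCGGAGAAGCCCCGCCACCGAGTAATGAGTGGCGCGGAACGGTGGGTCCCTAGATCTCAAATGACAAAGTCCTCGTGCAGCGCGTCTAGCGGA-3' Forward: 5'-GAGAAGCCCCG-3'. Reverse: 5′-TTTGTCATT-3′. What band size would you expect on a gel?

65 bp

The forward primer matches the template at positions 81–91.
The reverse primer's reverse complement is AATGACAAA, which matches the template at positions 137–145.
Amplicon spans positions 81–145: 65 bp.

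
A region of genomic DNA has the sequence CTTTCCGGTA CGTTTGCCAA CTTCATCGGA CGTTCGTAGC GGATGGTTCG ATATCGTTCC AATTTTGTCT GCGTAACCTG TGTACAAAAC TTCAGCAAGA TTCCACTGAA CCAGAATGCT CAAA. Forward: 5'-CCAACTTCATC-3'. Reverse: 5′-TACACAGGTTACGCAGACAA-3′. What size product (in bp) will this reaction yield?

Scanning the template, CCAACTTCATC occurs at positions 17–27; this primer anneals to the bottom strand there with its 3' end pointing downstream.
Reverse complement of the reverse primer: TTGTCTGCGTAACCTGTGTA. This occurs on the top strand at positions 65–84.
Amplicon spans positions 17–84: 68 bp.

68 bp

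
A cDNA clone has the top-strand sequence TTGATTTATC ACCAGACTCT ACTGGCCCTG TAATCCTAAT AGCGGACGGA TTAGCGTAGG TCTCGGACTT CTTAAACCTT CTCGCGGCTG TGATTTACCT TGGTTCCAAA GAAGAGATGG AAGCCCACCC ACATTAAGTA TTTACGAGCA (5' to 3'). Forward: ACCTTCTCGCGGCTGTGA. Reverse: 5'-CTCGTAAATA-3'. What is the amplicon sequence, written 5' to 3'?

5'-ACCTTCTCGCGGCTGTGATTTACCTTGGTTCCAAAGAAGAGATGGAAGCCCACCCACATTAAGTATTTACGAG-3'

The forward primer matches the template at positions 76–93.
The reverse primer's reverse complement is TATTTACGAG, which matches the template at positions 139–148.
The product is the template from position 76 through 148 (73 bp).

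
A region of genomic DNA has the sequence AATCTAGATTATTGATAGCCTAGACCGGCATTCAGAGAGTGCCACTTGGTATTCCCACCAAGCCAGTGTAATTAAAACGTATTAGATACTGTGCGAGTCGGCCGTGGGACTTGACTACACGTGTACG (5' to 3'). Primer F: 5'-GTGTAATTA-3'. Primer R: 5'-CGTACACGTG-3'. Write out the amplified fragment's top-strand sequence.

Forward primer GTGTAATTA is found on the top strand at positions 66–74.
Reverse complement of the reverse primer: CACGTGTACG. This occurs on the top strand at positions 118–127.
The product is the template from position 66 through 127 (62 bp).

5'-GTGTAATTAAAACGTATTAGATACTGTGCGAGTCGGCCGTGGGACTTGACTACACGTGTACG-3'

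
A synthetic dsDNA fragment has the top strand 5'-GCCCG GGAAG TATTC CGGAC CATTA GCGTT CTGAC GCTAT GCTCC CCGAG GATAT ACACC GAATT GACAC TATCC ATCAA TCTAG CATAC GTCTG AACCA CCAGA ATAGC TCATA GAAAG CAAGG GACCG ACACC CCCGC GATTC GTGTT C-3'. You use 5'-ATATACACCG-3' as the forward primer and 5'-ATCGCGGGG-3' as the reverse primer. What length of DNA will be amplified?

Scanning the template, ATATACACCG occurs at positions 52–61; this primer anneals to the bottom strand there with its 3' end pointing downstream.
Reverse complement of the reverse primer: CCCCGCGAT. This occurs on the top strand at positions 135–143.
The product runs from position 52 to position 143, so its length is 143 − 52 + 1 = 92 bp.

92 bp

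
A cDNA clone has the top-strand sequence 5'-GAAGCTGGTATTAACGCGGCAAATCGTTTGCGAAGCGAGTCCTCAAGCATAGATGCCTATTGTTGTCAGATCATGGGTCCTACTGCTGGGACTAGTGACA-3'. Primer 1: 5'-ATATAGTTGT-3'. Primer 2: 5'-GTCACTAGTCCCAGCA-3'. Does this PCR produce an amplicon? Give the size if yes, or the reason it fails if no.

Primer 1 (ATATAGTTGT) does not match the top strand, and its reverse complement ACAACTATAT does not match either.
With no annealing site for primer 1, no amplification occurs.

No product — primer 1 has no binding site in the template.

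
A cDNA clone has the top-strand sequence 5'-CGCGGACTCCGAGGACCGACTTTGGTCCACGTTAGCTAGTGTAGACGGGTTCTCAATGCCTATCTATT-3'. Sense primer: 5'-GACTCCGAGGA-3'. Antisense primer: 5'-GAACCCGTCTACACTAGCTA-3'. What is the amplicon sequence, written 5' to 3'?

5'-GACTCCGAGGACCGACTTTGGTCCACGTTAGCTAGTGTAGACGGGTTC-3'

The forward primer matches the template at positions 5–15.
Taking the reverse complement of GAACCCGTCTACACTAGCTA gives TAGCTAGTGTAGACGGGTTC, found at positions 33–52 on the template; the primer anneals here to the top strand with its 3' end pointing upstream.
The product is the template from position 5 through 52 (48 bp).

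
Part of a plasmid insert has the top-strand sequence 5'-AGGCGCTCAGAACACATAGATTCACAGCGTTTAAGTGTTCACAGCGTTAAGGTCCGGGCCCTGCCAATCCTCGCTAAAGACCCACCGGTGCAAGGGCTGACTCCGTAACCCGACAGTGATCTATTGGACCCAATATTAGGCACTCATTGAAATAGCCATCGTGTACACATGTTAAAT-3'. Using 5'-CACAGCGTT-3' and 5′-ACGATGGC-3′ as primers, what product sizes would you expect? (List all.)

140 bp, 123 bp

The forward primer CACAGCGTT matches the top strand at positions 23–31, 40–48.
The reverse primer's reverse complement is GCCATCGT, matching at positions 155–162.
Each forward site pairs with the reverse site to give a product ending at position 162: sizes 140, 123 bp.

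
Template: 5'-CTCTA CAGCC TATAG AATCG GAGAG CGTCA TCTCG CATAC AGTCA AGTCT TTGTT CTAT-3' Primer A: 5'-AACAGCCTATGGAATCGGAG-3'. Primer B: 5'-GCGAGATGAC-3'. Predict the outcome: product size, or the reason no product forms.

No product — primer A has no binding site in the template.

Primer A (AACAGCCTATGGAATCGGAG) does not match the top strand, and its reverse complement CTCCGATTCCATAGGCTGTT does not match either.
With no annealing site for primer A, no amplification occurs.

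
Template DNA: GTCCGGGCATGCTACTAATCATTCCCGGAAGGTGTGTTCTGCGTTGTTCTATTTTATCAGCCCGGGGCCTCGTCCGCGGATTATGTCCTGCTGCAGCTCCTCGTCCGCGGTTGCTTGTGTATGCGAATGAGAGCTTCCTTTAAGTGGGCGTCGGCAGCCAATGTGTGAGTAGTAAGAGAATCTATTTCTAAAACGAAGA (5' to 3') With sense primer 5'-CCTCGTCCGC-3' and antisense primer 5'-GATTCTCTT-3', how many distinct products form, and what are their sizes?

Two products: 115 bp, 84 bp

The forward primer CCTCGTCCGC matches the top strand at positions 68–77, 99–108.
The reverse primer's reverse complement is AAGAGAATC, matching at positions 174–182.
Each forward site pairs with the reverse site to give a product ending at position 182: sizes 115, 84 bp.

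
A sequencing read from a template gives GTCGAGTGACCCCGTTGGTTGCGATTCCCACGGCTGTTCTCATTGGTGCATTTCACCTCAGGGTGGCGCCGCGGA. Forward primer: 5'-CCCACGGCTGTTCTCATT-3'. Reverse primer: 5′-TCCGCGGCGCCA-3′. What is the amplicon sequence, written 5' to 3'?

5'-CCCACGGCTGTTCTCATTGGTGCATTTCACCTCAGGGTGGCGCCGCGGA-3'

The forward primer matches the template at positions 27–44.
Taking the reverse complement of TCCGCGGCGCCA gives TGGCGCCGCGGA, found at positions 64–75 on the template; the primer anneals here to the top strand with its 3' end pointing upstream.
The product is the template from position 27 through 75 (49 bp).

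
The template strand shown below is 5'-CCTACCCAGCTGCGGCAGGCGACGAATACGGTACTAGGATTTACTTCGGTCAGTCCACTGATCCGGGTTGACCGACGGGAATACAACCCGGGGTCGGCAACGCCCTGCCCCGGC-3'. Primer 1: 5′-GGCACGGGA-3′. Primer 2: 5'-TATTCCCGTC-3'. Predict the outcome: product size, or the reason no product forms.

Primer 1 (GGCACGGGA) does not match the top strand, and its reverse complement TCCCGTGCC does not match either.
With no annealing site for primer 1, no amplification occurs.

No product — primer 1 has no binding site in the template.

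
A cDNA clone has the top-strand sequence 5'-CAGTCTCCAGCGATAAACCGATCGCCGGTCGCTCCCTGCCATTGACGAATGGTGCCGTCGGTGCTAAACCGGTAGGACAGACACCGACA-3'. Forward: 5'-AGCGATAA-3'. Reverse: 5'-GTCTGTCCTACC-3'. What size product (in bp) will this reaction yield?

Forward primer AGCGATAA is found on the top strand at positions 9–16.
The reverse primer's reverse complement is GGTAGGACAGAC, which matches the template at positions 71–82.
The product runs from position 9 to position 82, so its length is 82 − 9 + 1 = 74 bp.

74 bp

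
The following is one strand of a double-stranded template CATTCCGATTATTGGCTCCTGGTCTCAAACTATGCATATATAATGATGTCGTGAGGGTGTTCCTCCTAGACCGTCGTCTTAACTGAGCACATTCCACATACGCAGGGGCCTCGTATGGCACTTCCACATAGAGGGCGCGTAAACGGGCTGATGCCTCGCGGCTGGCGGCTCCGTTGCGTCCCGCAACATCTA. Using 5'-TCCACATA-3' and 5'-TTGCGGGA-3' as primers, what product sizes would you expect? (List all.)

94 bp, 64 bp

The forward primer TCCACATA matches the top strand at positions 93–100, 123–130.
The reverse primer's reverse complement is TCCCGCAA, matching at positions 179–186.
Each forward site pairs with the reverse site to give a product ending at position 186: sizes 94, 64 bp.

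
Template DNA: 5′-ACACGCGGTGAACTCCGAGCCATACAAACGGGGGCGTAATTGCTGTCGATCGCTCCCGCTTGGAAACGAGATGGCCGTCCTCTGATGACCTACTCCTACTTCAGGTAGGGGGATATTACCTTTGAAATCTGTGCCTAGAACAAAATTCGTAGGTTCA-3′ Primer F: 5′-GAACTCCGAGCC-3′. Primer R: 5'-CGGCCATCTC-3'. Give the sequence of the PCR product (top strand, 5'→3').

The forward primer matches the template at positions 10–21.
Reverse complement of the reverse primer: GAGATGGCCG. This occurs on the top strand at positions 68–77.
The product is the template from position 10 through 77 (68 bp).

5'-GAACTCCGAGCCATACAAACGGGGGCGTAATTGCTGTCGATCGCTCCCGCTTGGAAACGAGATGGCCG-3'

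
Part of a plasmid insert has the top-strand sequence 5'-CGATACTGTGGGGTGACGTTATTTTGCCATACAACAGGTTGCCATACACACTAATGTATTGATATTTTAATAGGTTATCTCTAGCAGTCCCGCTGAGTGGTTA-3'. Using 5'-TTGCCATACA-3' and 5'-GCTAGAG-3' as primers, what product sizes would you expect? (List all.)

The forward primer TTGCCATACA matches the top strand at positions 24–33, 39–48.
The reverse primer's reverse complement is CTCTAGC, matching at positions 79–85.
Each forward site pairs with the reverse site to give a product ending at position 85: sizes 62, 47 bp.

62 bp, 47 bp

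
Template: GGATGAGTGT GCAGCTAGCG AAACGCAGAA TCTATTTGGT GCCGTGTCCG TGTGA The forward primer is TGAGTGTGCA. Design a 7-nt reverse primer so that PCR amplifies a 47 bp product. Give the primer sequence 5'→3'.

The forward primer binds at positions 4–13, so a 47 bp product ends at position 4 + 47 − 1 = 50.
The reverse primer anneals to the top strand over positions 44–50, i.e. to GTGTCCG.
Its sequence written 5'→3' is the reverse complement: CGGACAC.

5'-CGGACAC-3'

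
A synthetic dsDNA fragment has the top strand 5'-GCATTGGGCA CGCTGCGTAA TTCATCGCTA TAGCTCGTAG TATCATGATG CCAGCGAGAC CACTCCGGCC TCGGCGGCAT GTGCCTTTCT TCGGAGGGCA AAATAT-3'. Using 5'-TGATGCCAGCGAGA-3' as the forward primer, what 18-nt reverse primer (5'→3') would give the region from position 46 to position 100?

5'-TGCCCTCCGAAGAAAGGC-3'

The product's 3' end on the top strand is position 100.
The reverse primer anneals to the top strand over positions 83–100, i.e. to GCCTTTCTTCGGAGGGCA.
Its sequence written 5'→3' is the reverse complement: TGCCCTCCGAAGAAAGGC.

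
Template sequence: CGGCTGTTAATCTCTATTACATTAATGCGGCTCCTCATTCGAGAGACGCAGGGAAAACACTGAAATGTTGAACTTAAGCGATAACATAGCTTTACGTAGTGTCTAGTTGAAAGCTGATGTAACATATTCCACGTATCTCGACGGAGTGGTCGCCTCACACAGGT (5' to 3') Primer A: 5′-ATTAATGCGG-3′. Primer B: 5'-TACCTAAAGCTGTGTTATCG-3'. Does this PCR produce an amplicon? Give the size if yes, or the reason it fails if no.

No product — primer B has no binding site in the template.

Primer B (TACCTAAAGCTGTGTTATCG) does not match the top strand, and its reverse complement CGATAACACAGCTTTAGGTA does not match either.
With no annealing site for primer B, no amplification occurs.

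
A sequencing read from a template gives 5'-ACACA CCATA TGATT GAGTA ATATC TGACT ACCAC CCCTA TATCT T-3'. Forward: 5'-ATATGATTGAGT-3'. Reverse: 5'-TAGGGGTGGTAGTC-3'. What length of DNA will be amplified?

33 bp

Forward primer ATATGATTGAGT is found on the top strand at positions 8–19.
The reverse primer's reverse complement is GACTACCACCCCTA, which matches the template at positions 27–40.
The product runs from position 8 to position 40, so its length is 40 − 8 + 1 = 33 bp.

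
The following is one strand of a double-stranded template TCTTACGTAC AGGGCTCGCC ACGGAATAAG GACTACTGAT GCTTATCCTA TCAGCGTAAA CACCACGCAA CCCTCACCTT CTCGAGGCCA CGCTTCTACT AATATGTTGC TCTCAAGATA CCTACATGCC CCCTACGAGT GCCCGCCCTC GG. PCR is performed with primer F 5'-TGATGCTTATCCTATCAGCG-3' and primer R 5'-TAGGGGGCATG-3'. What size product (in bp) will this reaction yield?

99 bp

The forward primer matches the template at positions 37–56.
Reverse complement of the reverse primer: CATGCCCCCTA. This occurs on the top strand at positions 125–135.
Product length = (reverse-primer end) − (forward-primer start) + 1 = 135 − 37 + 1 = 99 bp.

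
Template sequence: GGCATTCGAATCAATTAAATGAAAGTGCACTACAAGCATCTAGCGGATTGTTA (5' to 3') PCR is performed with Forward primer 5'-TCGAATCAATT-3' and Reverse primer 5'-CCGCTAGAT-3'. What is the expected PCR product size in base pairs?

41 bp

The forward primer matches the template at positions 6–16.
The reverse primer's reverse complement is ATCTAGCGG, which matches the template at positions 38–46.
The product runs from position 6 to position 46, so its length is 46 − 6 + 1 = 41 bp.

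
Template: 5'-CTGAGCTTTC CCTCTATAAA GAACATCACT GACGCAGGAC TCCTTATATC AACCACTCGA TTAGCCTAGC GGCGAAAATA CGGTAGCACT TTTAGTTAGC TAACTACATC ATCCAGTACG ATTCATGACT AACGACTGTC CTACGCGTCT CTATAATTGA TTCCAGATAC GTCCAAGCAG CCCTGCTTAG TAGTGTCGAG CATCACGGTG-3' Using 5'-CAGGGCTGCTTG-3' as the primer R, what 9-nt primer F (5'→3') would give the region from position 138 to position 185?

5'-GTCCTACGC-3'

The reverse primer's reverse complement CAAGCAGCCCTG matches the template at positions 174–185; the product starts at position 138.
The forward primer is identical to the top strand over positions 138–146: GTCCTACGC.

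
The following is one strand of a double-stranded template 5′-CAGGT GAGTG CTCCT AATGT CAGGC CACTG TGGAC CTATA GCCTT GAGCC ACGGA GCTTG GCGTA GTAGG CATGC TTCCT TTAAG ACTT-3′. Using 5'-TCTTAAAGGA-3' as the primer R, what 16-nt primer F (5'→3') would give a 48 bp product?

The reverse primer's reverse complement TCCTTTAAGA matches the template at positions 77–86, so the product ends at position 86.
A 48 bp product then starts at position 86 − 48 + 1 = 39.
The forward primer is identical to the top strand there: TAGCCTTGAGCCACGG.

5'-TAGCCTTGAGCCACGG-3'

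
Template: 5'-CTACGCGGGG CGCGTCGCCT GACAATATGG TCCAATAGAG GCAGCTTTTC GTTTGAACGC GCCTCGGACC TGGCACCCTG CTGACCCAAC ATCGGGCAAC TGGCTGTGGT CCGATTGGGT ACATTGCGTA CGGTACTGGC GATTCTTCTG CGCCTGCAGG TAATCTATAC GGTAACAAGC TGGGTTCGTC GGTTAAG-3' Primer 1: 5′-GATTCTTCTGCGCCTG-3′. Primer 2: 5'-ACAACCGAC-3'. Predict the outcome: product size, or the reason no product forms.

No product — primer 2 has no binding site in the template.

Primer 2 (ACAACCGAC) does not match the top strand, and its reverse complement GTCGGTTGT does not match either.
With no annealing site for primer 2, no amplification occurs.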